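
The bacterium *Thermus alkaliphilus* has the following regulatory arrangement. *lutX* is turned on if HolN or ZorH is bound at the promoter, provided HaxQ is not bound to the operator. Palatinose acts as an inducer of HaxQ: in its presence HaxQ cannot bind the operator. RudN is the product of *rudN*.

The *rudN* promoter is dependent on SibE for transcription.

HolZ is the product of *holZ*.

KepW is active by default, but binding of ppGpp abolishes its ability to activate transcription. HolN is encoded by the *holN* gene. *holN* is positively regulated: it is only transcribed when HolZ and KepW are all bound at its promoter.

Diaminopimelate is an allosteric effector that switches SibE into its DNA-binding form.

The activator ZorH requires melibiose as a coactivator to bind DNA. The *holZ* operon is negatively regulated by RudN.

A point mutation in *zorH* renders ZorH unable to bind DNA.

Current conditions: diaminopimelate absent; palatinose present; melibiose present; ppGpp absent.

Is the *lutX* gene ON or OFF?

ON

Diaminopimelate is absent, so SibE is inactive.
Required activator SibE is absent, so *rudN* is not transcribed.
So RudN is not produced.
With no repressor bound, *holZ* is transcribed.
So HolZ is produced and active.
ppGpp is absent, so KepW is active.
No repressor is bound and HolZ and KepW are active, so *holN* is transcribed.
So HolN is produced and active.
ZorH is non-functional in this strain, so it has no effect.
Palatinose is present, so HaxQ is inactive.
Activator HolN is present, so *lutX* is transcribed.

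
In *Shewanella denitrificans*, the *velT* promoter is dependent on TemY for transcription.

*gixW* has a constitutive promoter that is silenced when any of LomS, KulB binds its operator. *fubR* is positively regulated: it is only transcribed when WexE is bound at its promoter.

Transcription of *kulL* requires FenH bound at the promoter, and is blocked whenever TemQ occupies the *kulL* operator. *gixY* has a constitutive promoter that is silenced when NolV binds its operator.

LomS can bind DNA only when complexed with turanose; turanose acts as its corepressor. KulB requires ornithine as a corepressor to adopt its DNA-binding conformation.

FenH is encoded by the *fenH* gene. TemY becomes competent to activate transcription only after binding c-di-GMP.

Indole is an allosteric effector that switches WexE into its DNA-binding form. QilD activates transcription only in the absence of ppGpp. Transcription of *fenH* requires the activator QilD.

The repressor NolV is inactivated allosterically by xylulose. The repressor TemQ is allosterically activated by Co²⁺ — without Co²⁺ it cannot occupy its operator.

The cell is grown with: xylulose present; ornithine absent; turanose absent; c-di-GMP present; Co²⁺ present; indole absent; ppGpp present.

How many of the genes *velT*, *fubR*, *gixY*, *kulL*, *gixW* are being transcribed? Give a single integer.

c-di-GMP is present, so TemY is active.
No repressor is bound and TemY is active, so *velT* is transcribed.
→ *velT* is ON.
Indole is absent, so WexE is inactive.
Required activator WexE is absent, so *fubR* is not transcribed.
→ *fubR* is OFF.
Xylulose is present, so NolV is inactive.
With no repressor bound, *gixY* is transcribed.
→ *gixY* is ON.
ppGpp is present, so QilD is inactive.
Required activator QilD is absent, so *fenH* is not transcribed.
So FenH is not produced.
Co²⁺ is present, so TemQ is active.
With repressor TemQ bound, *kulL* is not transcribed.
→ *kulL* is OFF.
Turanose is absent, so LomS is inactive.
Ornithine is absent, so KulB is inactive.
With no repressor bound, *gixW* is transcribed.
→ *gixW* is ON.
3 of the 5 genes are transcribed.

3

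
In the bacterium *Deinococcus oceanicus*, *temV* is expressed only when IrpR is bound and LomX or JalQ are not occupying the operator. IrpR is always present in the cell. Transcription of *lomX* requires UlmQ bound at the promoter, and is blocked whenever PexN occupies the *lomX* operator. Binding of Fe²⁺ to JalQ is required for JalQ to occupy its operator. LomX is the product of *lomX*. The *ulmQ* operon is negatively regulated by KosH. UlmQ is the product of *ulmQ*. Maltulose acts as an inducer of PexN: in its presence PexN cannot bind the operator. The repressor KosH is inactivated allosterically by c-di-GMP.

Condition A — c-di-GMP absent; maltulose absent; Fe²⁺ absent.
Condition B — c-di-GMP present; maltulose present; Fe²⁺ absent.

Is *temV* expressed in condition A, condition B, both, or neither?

A only

Condition A:
IrpR is produced constitutively and is active.
c-di-GMP is absent, so KosH is active.
With repressor KosH bound, *ulmQ* is not transcribed.
So UlmQ is not produced.
Maltulose is absent, so PexN is active.
With repressor PexN bound, *lomX* is not transcribed.
So LomX is not produced.
Fe²⁺ is absent, so JalQ is inactive.
No repressor is bound and IrpR is active, so *temV* is transcribed.
→ *temV* is ON in A.
Condition B:
IrpR is produced constitutively and is active.
c-di-GMP is present, so KosH is inactive.
With no repressor bound, *ulmQ* is transcribed.
So UlmQ is produced and active.
Maltulose is present, so PexN is inactive.
No repressor is bound and UlmQ is active, so *lomX* is transcribed.
So LomX is produced and active.
Fe²⁺ is absent, so JalQ is inactive.
With repressor LomX bound, *temV* is not transcribed.
→ *temV* is OFF in B.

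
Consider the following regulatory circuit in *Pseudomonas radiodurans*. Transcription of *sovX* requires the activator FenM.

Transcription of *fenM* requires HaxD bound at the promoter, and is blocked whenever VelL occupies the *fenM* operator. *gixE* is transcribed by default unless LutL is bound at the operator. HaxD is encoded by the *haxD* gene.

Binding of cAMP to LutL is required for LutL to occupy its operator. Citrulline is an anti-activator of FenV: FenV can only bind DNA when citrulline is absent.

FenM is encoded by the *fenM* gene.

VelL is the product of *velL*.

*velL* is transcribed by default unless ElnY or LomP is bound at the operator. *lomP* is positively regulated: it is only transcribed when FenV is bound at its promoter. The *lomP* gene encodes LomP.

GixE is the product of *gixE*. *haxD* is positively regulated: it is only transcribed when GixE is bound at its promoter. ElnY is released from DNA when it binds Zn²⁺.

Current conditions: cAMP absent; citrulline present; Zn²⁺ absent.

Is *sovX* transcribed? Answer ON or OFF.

ON

cAMP is absent, so LutL is inactive.
With no repressor bound, *gixE* is transcribed.
So GixE is produced and active.
No repressor is bound and GixE is active, so *haxD* is transcribed.
So HaxD is produced and active.
Zn²⁺ is absent, so ElnY is active.
Citrulline is present, so FenV is inactive.
Required activator FenV is absent, so *lomP* is not transcribed.
So LomP is not produced.
With repressor ElnY bound, *velL* is not transcribed.
So VelL is not produced.
No repressor is bound and HaxD is active, so *fenM* is transcribed.
So FenM is produced and active.
No repressor is bound and FenM is active, so *sovX* is transcribed.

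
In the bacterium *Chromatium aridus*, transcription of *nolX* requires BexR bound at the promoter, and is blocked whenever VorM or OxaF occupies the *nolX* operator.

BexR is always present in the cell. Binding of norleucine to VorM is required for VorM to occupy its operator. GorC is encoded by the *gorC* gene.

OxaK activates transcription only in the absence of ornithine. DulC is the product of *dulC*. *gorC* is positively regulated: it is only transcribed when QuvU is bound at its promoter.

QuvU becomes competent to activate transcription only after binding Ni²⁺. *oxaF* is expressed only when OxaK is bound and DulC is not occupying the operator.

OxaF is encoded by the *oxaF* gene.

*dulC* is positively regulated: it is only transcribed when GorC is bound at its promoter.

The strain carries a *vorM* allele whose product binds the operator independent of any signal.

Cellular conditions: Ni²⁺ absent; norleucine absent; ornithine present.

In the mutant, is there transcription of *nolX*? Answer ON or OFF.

OFF

VorM is constitutively active in this strain.
BexR is produced constitutively and is active.
Ornithine is present, so OxaK is inactive.
Ni²⁺ is absent, so QuvU is inactive.
Required activator QuvU is absent, so *gorC* is not transcribed.
So GorC is not produced.
Required activator GorC is absent, so *dulC* is not transcribed.
So DulC is not produced.
Required activator OxaK is absent, so *oxaF* is not transcribed.
So OxaF is not produced.
With repressor VorM bound, *nolX* is not transcribed.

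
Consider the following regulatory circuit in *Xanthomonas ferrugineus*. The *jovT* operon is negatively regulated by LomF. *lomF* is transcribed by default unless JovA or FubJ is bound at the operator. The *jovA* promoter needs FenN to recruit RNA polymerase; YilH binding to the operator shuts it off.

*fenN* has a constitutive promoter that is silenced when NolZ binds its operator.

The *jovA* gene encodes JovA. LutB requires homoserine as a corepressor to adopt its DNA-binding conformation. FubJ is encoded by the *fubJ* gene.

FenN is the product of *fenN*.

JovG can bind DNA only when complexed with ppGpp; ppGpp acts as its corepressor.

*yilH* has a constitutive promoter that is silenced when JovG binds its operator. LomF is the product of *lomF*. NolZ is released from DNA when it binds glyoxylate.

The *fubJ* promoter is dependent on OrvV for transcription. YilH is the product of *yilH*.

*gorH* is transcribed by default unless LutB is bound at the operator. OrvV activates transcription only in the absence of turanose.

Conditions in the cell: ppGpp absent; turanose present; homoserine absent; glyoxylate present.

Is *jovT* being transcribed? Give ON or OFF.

Glyoxylate is present, so NolZ is inactive.
With no repressor bound, *fenN* is transcribed.
So FenN is produced and active.
ppGpp is absent, so JovG is inactive.
With no repressor bound, *yilH* is transcribed.
So YilH is produced and active.
With repressor YilH bound, *jovA* is not transcribed.
So JovA is not produced.
Turanose is present, so OrvV is inactive.
Required activator OrvV is absent, so *fubJ* is not transcribed.
So FubJ is not produced.
With no repressor bound, *lomF* is transcribed.
So LomF is produced and active.
With repressor LomF bound, *jovT* is not transcribed.

OFF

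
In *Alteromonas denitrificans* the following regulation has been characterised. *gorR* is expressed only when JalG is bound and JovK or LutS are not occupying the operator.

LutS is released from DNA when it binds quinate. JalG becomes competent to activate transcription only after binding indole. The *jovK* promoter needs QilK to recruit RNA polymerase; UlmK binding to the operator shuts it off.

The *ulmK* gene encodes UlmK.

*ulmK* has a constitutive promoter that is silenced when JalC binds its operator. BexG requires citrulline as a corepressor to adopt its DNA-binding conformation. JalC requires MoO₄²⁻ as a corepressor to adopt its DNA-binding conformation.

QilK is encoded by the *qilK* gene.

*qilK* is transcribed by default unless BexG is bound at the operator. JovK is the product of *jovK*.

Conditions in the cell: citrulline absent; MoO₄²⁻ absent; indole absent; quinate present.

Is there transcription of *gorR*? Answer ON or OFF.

OFF

MoO₄²⁻ is absent, so JalC is inactive.
With no repressor bound, *ulmK* is transcribed.
So UlmK is produced and active.
Citrulline is absent, so BexG is inactive.
With no repressor bound, *qilK* is transcribed.
So QilK is produced and active.
With repressor UlmK bound, *jovK* is not transcribed.
So JovK is not produced.
Quinate is present, so LutS is inactive.
Indole is absent, so JalG is inactive.
Required activator JalG is absent, so *gorR* is not transcribed.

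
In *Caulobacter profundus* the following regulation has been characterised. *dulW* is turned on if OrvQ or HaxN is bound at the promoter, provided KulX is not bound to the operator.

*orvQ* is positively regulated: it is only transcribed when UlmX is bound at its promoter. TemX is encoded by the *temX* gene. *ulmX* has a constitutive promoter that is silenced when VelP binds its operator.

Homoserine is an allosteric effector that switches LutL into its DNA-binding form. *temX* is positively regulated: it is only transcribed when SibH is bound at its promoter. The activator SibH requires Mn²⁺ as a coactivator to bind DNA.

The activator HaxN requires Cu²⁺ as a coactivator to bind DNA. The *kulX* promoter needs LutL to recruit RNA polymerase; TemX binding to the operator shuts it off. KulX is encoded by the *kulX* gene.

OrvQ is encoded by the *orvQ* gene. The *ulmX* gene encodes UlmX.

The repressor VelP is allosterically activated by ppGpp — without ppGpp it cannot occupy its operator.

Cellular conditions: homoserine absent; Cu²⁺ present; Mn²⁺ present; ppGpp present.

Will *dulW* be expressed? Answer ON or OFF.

ON

ppGpp is present, so VelP is active.
With repressor VelP bound, *ulmX* is not transcribed.
So UlmX is not produced.
Required activator UlmX is absent, so *orvQ* is not transcribed.
So OrvQ is not produced.
Mn²⁺ is present, so SibH is active.
No repressor is bound and SibH is active, so *temX* is transcribed.
So TemX is produced and active.
Homoserine is absent, so LutL is inactive.
With repressor TemX bound, *kulX* is not transcribed.
So KulX is not produced.
Cu²⁺ is present, so HaxN is active.
Activator HaxN is present, so *dulW* is transcribed.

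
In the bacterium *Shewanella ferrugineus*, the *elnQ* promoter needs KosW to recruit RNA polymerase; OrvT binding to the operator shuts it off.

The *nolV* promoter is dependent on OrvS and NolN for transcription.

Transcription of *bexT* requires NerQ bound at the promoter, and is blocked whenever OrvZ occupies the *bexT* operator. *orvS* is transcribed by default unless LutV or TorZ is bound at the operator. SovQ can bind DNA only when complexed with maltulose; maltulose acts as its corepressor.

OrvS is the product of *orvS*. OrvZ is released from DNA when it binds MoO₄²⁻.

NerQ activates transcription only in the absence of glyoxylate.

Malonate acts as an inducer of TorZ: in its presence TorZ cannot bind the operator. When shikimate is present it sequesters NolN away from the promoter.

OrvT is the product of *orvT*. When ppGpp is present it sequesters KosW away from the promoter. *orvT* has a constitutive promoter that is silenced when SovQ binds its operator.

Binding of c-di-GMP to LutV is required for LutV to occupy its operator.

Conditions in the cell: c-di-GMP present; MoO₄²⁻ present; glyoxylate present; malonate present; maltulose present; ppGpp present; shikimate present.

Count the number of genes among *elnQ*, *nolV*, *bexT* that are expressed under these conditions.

Maltulose is present, so SovQ is active.
With repressor SovQ bound, *orvT* is not transcribed.
So OrvT is not produced.
ppGpp is present, so KosW is inactive.
Required activator KosW is absent, so *elnQ* is not transcribed.
→ *elnQ* is OFF.
c-di-GMP is present, so LutV is active.
Malonate is present, so TorZ is inactive.
With repressor LutV bound, *orvS* is not transcribed.
So OrvS is not produced.
Shikimate is present, so NolN is inactive.
Required activator OrvS is absent, so *nolV* is not transcribed.
→ *nolV* is OFF.
Glyoxylate is present, so NerQ is inactive.
MoO₄²⁻ is present, so OrvZ is inactive.
Required activator NerQ is absent, so *bexT* is not transcribed.
→ *bexT* is OFF.
0 of the 3 genes are transcribed.

0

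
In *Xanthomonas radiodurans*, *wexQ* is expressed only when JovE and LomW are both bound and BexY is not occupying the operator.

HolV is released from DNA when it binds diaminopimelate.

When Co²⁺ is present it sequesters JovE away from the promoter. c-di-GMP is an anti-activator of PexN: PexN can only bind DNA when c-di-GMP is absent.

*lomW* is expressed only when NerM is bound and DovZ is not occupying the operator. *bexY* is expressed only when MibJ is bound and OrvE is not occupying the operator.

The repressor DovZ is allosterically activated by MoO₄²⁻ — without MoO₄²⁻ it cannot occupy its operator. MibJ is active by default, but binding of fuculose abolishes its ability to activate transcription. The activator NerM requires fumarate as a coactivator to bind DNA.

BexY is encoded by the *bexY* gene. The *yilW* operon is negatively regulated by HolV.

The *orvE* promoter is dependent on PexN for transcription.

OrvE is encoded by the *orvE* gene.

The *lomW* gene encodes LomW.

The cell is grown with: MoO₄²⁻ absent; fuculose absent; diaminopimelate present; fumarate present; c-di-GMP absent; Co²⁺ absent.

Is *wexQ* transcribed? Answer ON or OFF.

ON

c-di-GMP is absent, so PexN is active.
No repressor is bound and PexN is active, so *orvE* is transcribed.
So OrvE is produced and active.
Fuculose is absent, so MibJ is active.
With repressor OrvE bound, *bexY* is not transcribed.
So BexY is not produced.
Co²⁺ is absent, so JovE is active.
MoO₄²⁻ is absent, so DovZ is inactive.
Fumarate is present, so NerM is active.
No repressor is bound and NerM is active, so *lomW* is transcribed.
So LomW is produced and active.
No repressor is bound and JovE and LomW are active, so *wexQ* is transcribed.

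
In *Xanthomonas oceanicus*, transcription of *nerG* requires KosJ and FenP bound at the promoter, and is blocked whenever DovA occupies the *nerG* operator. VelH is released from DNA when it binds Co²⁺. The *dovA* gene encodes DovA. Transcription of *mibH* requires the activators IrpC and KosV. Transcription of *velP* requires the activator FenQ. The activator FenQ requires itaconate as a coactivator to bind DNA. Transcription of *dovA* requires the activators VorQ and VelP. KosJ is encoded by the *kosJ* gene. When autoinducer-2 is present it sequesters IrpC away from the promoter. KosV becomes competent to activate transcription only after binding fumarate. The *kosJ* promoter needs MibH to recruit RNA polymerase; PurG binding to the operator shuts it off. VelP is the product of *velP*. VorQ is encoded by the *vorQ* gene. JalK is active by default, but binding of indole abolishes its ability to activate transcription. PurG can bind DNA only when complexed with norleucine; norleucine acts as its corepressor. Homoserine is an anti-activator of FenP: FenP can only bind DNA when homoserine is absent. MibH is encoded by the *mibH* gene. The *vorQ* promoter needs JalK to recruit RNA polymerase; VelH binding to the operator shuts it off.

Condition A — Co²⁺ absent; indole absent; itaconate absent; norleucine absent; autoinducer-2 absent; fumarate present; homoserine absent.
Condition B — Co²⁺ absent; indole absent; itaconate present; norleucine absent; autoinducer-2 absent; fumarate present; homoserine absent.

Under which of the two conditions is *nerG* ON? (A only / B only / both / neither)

both

Condition A:
Co²⁺ is absent, so VelH is active.
Indole is absent, so JalK is active.
With repressor VelH bound, *vorQ* is not transcribed.
So VorQ is not produced.
Itaconate is absent, so FenQ is inactive.
Required activator FenQ is absent, so *velP* is not transcribed.
So VelP is not produced.
Required activator VorQ is absent, so *dovA* is not transcribed.
So DovA is not produced.
Norleucine is absent, so PurG is inactive.
Autoinducer-2 is absent, so IrpC is active.
Fumarate is present, so KosV is active.
No repressor is bound and IrpC and KosV are active, so *mibH* is transcribed.
So MibH is produced and active.
No repressor is bound and MibH is active, so *kosJ* is transcribed.
So KosJ is produced and active.
Homoserine is absent, so FenP is active.
No repressor is bound and KosJ and FenP are active, so *nerG* is transcribed.
→ *nerG* is ON in A.
Condition B:
Co²⁺ is absent, so VelH is active.
Indole is absent, so JalK is active.
With repressor VelH bound, *vorQ* is not transcribed.
So VorQ is not produced.
Itaconate is present, so FenQ is active.
No repressor is bound and FenQ is active, so *velP* is transcribed.
So VelP is produced and active.
Required activator VorQ is absent, so *dovA* is not transcribed.
So DovA is not produced.
Norleucine is absent, so PurG is inactive.
Autoinducer-2 is absent, so IrpC is active.
Fumarate is present, so KosV is active.
No repressor is bound and IrpC and KosV are active, so *mibH* is transcribed.
So MibH is produced and active.
No repressor is bound and MibH is active, so *kosJ* is transcribed.
So KosJ is produced and active.
Homoserine is absent, so FenP is active.
No repressor is bound and KosJ and FenP are active, so *nerG* is transcribed.
→ *nerG* is ON in B.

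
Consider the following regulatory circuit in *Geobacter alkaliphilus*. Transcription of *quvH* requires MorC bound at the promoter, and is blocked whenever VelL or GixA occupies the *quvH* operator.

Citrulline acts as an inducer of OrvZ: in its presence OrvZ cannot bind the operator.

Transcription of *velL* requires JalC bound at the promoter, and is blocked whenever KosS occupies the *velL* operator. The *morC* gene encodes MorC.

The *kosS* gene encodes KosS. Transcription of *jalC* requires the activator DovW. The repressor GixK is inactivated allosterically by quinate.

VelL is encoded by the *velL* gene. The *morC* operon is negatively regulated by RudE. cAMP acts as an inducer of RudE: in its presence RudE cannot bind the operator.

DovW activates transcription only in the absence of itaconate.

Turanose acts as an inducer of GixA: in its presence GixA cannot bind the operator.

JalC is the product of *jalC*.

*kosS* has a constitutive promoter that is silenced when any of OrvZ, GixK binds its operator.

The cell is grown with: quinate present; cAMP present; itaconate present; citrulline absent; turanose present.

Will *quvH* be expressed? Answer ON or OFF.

ON

Itaconate is present, so DovW is inactive.
Required activator DovW is absent, so *jalC* is not transcribed.
So JalC is not produced.
Citrulline is absent, so OrvZ is active.
Quinate is present, so GixK is inactive.
With repressor OrvZ bound, *kosS* is not transcribed.
So KosS is not produced.
Required activator JalC is absent, so *velL* is not transcribed.
So VelL is not produced.
Turanose is present, so GixA is inactive.
cAMP is present, so RudE is inactive.
With no repressor bound, *morC* is transcribed.
So MorC is produced and active.
No repressor is bound and MorC is active, so *quvH* is transcribed.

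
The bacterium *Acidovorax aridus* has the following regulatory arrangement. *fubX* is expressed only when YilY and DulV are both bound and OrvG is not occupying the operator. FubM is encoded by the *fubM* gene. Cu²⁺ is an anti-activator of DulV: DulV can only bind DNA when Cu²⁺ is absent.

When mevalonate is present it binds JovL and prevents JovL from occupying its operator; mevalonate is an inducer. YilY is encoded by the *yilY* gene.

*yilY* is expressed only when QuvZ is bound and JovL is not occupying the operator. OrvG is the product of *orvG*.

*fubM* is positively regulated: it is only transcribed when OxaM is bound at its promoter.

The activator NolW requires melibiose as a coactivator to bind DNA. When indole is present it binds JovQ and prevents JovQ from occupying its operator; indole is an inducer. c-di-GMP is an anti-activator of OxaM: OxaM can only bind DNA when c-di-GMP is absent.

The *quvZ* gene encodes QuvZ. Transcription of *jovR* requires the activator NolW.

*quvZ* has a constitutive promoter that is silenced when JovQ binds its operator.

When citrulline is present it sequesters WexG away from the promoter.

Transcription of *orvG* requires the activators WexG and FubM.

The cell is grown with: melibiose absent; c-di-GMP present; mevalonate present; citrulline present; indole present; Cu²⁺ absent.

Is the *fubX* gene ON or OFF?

ON

Citrulline is present, so WexG is inactive.
c-di-GMP is present, so OxaM is inactive.
Required activator OxaM is absent, so *fubM* is not transcribed.
So FubM is not produced.
Required activator WexG is absent, so *orvG* is not transcribed.
So OrvG is not produced.
Mevalonate is present, so JovL is inactive.
Indole is present, so JovQ is inactive.
With no repressor bound, *quvZ* is transcribed.
So QuvZ is produced and active.
No repressor is bound and QuvZ is active, so *yilY* is transcribed.
So YilY is produced and active.
Cu²⁺ is absent, so DulV is active.
No repressor is bound and YilY and DulV are active, so *fubX* is transcribed.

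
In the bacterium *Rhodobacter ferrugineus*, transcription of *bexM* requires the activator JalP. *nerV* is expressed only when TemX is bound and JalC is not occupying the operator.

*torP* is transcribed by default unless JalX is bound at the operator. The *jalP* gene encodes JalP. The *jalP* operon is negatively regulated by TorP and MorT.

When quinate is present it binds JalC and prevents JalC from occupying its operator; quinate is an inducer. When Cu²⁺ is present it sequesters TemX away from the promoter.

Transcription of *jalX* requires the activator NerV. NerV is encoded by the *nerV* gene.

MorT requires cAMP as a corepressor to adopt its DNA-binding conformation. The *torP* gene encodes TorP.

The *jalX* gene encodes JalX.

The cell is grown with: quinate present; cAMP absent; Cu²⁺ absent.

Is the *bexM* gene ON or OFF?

ON

Quinate is present, so JalC is inactive.
Cu²⁺ is absent, so TemX is active.
No repressor is bound and TemX is active, so *nerV* is transcribed.
So NerV is produced and active.
No repressor is bound and NerV is active, so *jalX* is transcribed.
So JalX is produced and active.
With repressor JalX bound, *torP* is not transcribed.
So TorP is not produced.
cAMP is absent, so MorT is inactive.
With no repressor bound, *jalP* is transcribed.
So JalP is produced and active.
No repressor is bound and JalP is active, so *bexM* is transcribed.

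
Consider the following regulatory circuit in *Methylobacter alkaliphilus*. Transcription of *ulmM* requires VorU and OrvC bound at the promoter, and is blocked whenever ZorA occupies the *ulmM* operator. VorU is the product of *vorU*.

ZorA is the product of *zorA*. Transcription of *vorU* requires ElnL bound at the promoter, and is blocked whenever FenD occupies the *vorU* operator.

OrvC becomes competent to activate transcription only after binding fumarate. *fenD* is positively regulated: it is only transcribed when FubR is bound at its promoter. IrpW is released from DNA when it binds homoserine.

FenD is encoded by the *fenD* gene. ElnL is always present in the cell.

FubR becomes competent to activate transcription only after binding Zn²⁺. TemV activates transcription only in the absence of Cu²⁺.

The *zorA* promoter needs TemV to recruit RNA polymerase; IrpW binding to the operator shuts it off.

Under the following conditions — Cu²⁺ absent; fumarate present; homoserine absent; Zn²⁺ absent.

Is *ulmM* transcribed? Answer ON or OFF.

Cu²⁺ is absent, so TemV is active.
Homoserine is absent, so IrpW is active.
With repressor IrpW bound, *zorA* is not transcribed.
So ZorA is not produced.
Zn²⁺ is absent, so FubR is inactive.
Required activator FubR is absent, so *fenD* is not transcribed.
So FenD is not produced.
ElnL is produced constitutively and is active.
No repressor is bound and ElnL is active, so *vorU* is transcribed.
So VorU is produced and active.
Fumarate is present, so OrvC is active.
No repressor is bound and VorU and OrvC are active, so *ulmM* is transcribed.

ON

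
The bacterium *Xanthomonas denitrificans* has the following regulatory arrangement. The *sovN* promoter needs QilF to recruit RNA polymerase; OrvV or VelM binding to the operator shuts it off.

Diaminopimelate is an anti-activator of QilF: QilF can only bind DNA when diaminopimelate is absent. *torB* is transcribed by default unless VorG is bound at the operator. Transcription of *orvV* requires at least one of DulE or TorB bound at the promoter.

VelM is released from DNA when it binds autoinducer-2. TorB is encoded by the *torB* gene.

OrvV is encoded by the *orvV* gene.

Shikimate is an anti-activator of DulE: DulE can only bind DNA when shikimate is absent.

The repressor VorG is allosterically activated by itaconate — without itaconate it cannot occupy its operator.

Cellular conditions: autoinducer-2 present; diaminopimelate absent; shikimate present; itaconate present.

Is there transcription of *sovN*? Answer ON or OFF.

Shikimate is present, so DulE is inactive.
Itaconate is present, so VorG is active.
With repressor VorG bound, *torB* is not transcribed.
So TorB is not produced.
No activator is available at the *orvV* promoter, so *orvV* is not transcribed.
So OrvV is not produced.
Diaminopimelate is absent, so QilF is active.
Autoinducer-2 is present, so VelM is inactive.
No repressor is bound and QilF is active, so *sovN* is transcribed.

ON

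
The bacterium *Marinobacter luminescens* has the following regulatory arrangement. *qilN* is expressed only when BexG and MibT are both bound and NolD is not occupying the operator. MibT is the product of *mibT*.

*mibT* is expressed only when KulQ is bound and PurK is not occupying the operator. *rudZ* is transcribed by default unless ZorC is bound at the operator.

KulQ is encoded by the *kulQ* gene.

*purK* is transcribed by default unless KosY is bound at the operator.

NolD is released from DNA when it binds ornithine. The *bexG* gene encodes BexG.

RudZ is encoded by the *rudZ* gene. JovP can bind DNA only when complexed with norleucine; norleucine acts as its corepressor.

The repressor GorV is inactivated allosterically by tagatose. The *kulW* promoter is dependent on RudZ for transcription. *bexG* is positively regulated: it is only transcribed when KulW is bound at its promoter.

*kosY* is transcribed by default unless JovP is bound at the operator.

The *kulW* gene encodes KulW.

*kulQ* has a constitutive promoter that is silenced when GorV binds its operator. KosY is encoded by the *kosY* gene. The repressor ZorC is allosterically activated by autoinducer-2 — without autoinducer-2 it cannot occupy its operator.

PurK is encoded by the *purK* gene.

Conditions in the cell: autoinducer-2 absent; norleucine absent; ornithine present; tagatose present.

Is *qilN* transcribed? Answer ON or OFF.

ON

Autoinducer-2 is absent, so ZorC is inactive.
With no repressor bound, *rudZ* is transcribed.
So RudZ is produced and active.
No repressor is bound and RudZ is active, so *kulW* is transcribed.
So KulW is produced and active.
No repressor is bound and KulW is active, so *bexG* is transcribed.
So BexG is produced and active.
Ornithine is present, so NolD is inactive.
Tagatose is present, so GorV is inactive.
With no repressor bound, *kulQ* is transcribed.
So KulQ is produced and active.
Norleucine is absent, so JovP is inactive.
With no repressor bound, *kosY* is transcribed.
So KosY is produced and active.
With repressor KosY bound, *purK* is not transcribed.
So PurK is not produced.
No repressor is bound and KulQ is active, so *mibT* is transcribed.
So MibT is produced and active.
No repressor is bound and BexG and MibT are active, so *qilN* is transcribed.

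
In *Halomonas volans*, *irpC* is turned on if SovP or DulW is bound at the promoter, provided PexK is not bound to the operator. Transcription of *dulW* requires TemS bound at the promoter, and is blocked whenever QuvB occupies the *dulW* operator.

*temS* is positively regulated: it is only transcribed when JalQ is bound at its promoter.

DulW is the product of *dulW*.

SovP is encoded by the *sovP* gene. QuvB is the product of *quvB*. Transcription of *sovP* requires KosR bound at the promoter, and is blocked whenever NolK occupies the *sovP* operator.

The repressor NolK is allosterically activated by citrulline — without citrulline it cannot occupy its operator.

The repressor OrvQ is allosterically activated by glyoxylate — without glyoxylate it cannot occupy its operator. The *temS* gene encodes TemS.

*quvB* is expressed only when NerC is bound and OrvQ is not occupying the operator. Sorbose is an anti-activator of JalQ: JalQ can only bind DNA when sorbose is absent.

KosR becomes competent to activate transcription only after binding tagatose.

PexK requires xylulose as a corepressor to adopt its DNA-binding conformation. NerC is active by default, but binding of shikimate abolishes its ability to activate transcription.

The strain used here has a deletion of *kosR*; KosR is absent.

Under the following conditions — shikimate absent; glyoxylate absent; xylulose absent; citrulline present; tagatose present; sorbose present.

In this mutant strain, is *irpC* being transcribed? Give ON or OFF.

OFF

Citrulline is present, so NolK is active.
KosR is non-functional in this strain, so it has no effect.
With repressor NolK bound, *sovP* is not transcribed.
So SovP is not produced.
Xylulose is absent, so PexK is inactive.
Sorbose is present, so JalQ is inactive.
Required activator JalQ is absent, so *temS* is not transcribed.
So TemS is not produced.
Shikimate is absent, so NerC is active.
Glyoxylate is absent, so OrvQ is inactive.
No repressor is bound and NerC is active, so *quvB* is transcribed.
So QuvB is produced and active.
With repressor QuvB bound, *dulW* is not transcribed.
So DulW is not produced.
No activator is available at the *irpC* promoter, so *irpC* is not transcribed.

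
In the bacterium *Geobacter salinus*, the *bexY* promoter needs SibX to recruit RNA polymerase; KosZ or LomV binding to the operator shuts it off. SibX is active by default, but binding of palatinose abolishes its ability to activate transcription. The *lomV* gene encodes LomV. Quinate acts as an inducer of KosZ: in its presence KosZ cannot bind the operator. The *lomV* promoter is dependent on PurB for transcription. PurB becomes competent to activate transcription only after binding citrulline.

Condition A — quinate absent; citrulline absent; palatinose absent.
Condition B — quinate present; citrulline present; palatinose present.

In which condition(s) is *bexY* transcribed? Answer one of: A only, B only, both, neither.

Condition A:
Quinate is absent, so KosZ is active.
Citrulline is absent, so PurB is inactive.
Required activator PurB is absent, so *lomV* is not transcribed.
So LomV is not produced.
Palatinose is absent, so SibX is active.
With repressor KosZ bound, *bexY* is not transcribed.
→ *bexY* is OFF in A.
Condition B:
Quinate is present, so KosZ is inactive.
Citrulline is present, so PurB is active.
No repressor is bound and PurB is active, so *lomV* is transcribed.
So LomV is produced and active.
Palatinose is present, so SibX is inactive.
With repressor LomV bound, *bexY* is not transcribed.
→ *bexY* is OFF in B.

neither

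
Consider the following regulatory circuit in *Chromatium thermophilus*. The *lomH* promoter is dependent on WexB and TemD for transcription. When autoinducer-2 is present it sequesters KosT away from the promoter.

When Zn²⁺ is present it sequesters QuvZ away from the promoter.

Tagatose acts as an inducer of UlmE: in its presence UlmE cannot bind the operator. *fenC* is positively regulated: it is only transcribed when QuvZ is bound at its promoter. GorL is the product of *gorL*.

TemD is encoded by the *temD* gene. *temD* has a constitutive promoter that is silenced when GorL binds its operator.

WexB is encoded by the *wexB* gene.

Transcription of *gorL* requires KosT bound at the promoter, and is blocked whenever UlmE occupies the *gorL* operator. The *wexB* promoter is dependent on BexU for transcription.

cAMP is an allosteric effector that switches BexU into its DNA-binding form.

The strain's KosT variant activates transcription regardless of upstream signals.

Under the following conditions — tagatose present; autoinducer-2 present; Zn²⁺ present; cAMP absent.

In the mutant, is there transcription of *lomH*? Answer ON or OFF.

OFF

cAMP is absent, so BexU is inactive.
Required activator BexU is absent, so *wexB* is not transcribed.
So WexB is not produced.
KosT is constitutively active in this strain.
Tagatose is present, so UlmE is inactive.
No repressor is bound and KosT is active, so *gorL* is transcribed.
So GorL is produced and active.
With repressor GorL bound, *temD* is not transcribed.
So TemD is not produced.
Required activator WexB is absent, so *lomH* is not transcribed.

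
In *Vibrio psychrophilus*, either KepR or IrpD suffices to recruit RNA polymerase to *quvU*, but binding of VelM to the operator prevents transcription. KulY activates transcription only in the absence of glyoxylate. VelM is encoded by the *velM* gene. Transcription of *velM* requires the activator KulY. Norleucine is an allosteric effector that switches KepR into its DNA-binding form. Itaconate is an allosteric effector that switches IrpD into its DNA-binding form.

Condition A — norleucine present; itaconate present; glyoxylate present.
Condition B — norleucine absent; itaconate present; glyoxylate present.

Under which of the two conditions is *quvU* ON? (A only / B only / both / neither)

Condition A:
Norleucine is present, so KepR is active.
Itaconate is present, so IrpD is active.
Glyoxylate is present, so KulY is inactive.
Required activator KulY is absent, so *velM* is not transcribed.
So VelM is not produced.
Activator KepR is present, so *quvU* is transcribed.
→ *quvU* is ON in A.
Condition B:
Norleucine is absent, so KepR is inactive.
Itaconate is present, so IrpD is active.
Glyoxylate is present, so KulY is inactive.
Required activator KulY is absent, so *velM* is not transcribed.
So VelM is not produced.
Activator IrpD is present, so *quvU* is transcribed.
→ *quvU* is ON in B.

both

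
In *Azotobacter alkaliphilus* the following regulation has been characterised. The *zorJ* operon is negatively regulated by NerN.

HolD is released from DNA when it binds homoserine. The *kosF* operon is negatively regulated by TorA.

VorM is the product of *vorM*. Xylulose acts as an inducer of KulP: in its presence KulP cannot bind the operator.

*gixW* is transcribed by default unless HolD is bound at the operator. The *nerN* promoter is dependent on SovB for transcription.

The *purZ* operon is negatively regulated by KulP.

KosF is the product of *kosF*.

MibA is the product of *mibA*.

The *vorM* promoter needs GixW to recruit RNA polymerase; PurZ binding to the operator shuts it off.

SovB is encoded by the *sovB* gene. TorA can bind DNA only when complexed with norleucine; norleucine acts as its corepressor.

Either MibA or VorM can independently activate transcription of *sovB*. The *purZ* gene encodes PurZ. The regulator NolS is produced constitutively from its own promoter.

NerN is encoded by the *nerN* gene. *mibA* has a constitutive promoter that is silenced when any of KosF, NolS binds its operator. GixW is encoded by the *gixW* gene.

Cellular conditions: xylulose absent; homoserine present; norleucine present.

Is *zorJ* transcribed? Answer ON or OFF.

Norleucine is present, so TorA is active.
With repressor TorA bound, *kosF* is not transcribed.
So KosF is not produced.
NolS is produced constitutively and is active.
With repressor NolS bound, *mibA* is not transcribed.
So MibA is not produced.
Homoserine is present, so HolD is inactive.
With no repressor bound, *gixW* is transcribed.
So GixW is produced and active.
Xylulose is absent, so KulP is active.
With repressor KulP bound, *purZ* is not transcribed.
So PurZ is not produced.
No repressor is bound and GixW is active, so *vorM* is transcribed.
So VorM is produced and active.
Activator VorM is present, so *sovB* is transcribed.
So SovB is produced and active.
No repressor is bound and SovB is active, so *nerN* is transcribed.
So NerN is produced and active.
With repressor NerN bound, *zorJ* is not transcribed.

OFF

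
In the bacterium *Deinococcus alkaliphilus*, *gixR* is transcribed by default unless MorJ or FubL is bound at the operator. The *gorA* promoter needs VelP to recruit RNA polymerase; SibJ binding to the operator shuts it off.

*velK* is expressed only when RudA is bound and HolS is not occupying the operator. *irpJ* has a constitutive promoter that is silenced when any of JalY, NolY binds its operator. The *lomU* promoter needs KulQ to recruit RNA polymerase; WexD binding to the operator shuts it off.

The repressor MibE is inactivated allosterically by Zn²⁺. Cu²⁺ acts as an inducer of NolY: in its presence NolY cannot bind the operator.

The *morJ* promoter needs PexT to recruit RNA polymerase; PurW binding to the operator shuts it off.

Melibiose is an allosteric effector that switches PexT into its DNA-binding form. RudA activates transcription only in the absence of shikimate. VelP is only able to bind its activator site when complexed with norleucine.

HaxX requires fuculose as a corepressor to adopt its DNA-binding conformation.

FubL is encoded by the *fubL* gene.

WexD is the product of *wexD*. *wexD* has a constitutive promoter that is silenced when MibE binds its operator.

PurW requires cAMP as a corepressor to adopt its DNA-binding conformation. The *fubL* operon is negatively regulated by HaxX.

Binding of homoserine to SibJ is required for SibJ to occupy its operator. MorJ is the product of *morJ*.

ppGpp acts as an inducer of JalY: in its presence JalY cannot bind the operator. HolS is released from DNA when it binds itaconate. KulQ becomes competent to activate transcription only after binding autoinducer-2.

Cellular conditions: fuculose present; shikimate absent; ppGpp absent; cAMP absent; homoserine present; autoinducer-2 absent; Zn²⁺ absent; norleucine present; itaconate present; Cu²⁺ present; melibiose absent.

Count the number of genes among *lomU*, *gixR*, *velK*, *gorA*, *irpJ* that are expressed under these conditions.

Autoinducer-2 is absent, so KulQ is inactive.
Zn²⁺ is absent, so MibE is active.
With repressor MibE bound, *wexD* is not transcribed.
So WexD is not produced.
Required activator KulQ is absent, so *lomU* is not transcribed.
→ *lomU* is OFF.
Melibiose is absent, so PexT is inactive.
cAMP is absent, so PurW is inactive.
Required activator PexT is absent, so *morJ* is not transcribed.
So MorJ is not produced.
Fuculose is present, so HaxX is active.
With repressor HaxX bound, *fubL* is not transcribed.
So FubL is not produced.
With no repressor bound, *gixR* is transcribed.
→ *gixR* is ON.
Itaconate is present, so HolS is inactive.
Shikimate is absent, so RudA is active.
No repressor is bound and RudA is active, so *velK* is transcribed.
→ *velK* is ON.
Norleucine is present, so VelP is active.
Homoserine is present, so SibJ is active.
With repressor SibJ bound, *gorA* is not transcribed.
→ *gorA* is OFF.
ppGpp is absent, so JalY is active.
Cu²⁺ is present, so NolY is inactive.
With repressor JalY bound, *irpJ* is not transcribed.
→ *irpJ* is OFF.
2 of the 5 genes are transcribed.

2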